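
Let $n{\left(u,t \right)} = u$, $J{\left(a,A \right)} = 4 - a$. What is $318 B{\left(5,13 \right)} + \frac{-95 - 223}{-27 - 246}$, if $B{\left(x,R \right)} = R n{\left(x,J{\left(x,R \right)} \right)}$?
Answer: $\frac{1881076}{91} \approx 20671.0$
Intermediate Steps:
$B{\left(x,R \right)} = R x$
$318 B{\left(5,13 \right)} + \frac{-95 - 223}{-27 - 246} = 318 \cdot 13 \cdot 5 + \frac{-95 - 223}{-27 - 246} = 318 \cdot 65 - \frac{318}{-273} = 20670 - - \frac{106}{91} = 20670 + \frac{106}{91} = \frac{1881076}{91}$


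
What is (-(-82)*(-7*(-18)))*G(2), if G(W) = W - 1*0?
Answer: 20664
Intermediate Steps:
G(W) = W (G(W) = W + 0 = W)
(-(-82)*(-7*(-18)))*G(2) = -(-82)*(-7*(-18))*2 = -(-82)*126*2 = -82*(-126)*2 = 10332*2 = 20664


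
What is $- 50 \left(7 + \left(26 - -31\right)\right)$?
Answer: $-3200$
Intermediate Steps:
$- 50 \left(7 + \left(26 - -31\right)\right) = - 50 \left(7 + \left(26 + 31\right)\right) = - 50 \left(7 + 57\right) = \left(-50\right) 64 = -3200$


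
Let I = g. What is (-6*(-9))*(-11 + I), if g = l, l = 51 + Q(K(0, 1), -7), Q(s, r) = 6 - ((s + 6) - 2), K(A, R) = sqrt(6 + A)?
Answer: 2268 - 54*sqrt(6) ≈ 2135.7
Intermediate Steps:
Q(s, r) = 2 - s (Q(s, r) = 6 - ((6 + s) - 2) = 6 - (4 + s) = 6 + (-4 - s) = 2 - s)
l = 53 - sqrt(6) (l = 51 + (2 - sqrt(6 + 0)) = 51 + (2 - sqrt(6)) = 53 - sqrt(6) ≈ 50.551)
g = 53 - sqrt(6) ≈ 50.551
I = 53 - sqrt(6) ≈ 50.551
(-6*(-9))*(-11 + I) = (-6*(-9))*(-11 + (53 - sqrt(6))) = 54*(42 - sqrt(6)) = 2268 - 54*sqrt(6)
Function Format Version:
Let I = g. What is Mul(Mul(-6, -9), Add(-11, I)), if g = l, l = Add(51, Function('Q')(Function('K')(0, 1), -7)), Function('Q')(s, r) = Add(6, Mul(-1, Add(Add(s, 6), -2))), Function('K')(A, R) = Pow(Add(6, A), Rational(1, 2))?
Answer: Add(2268, Mul(-54, Pow(6, Rational(1, 2)))) ≈ 2135.7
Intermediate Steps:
Function('Q')(s, r) = Add(2, Mul(-1, s)) (Function('Q')(s, r) = Add(6, Mul(-1, Add(Add(6, s), -2))) = Add(6, Mul(-1, Add(4, s))) = Add(6, Add(-4, Mul(-1, s))) = Add(2, Mul(-1, s)))
l = Add(53, Mul(-1, Pow(6, Rational(1, 2)))) (l = Add(51, Add(2, Mul(-1, Pow(Add(6, 0), Rational(1, 2))))) = Add(51, Add(2, Mul(-1, Pow(6, Rational(1, 2))))) = Add(53, Mul(-1, Pow(6, Rational(1, 2)))) ≈ 50.551)
g = Add(53, Mul(-1, Pow(6, Rational(1, 2)))) ≈ 50.551
I = Add(53, Mul(-1, Pow(6, Rational(1, 2)))) ≈ 50.551
Mul(Mul(-6, -9), Add(-11, I)) = Mul(Mul(-6, -9), Add(-11, Add(53, Mul(-1, Pow(6, Rational(1, 2)))))) = Mul(54, Add(42, Mul(-1, Pow(6, Rational(1, 2))))) = Add(2268, Mul(-54, Pow(6, Rational(1, 2))))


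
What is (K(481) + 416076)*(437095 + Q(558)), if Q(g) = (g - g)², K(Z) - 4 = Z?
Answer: 182076730295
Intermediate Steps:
K(Z) = 4 + Z
Q(g) = 0 (Q(g) = 0² = 0)
(K(481) + 416076)*(437095 + Q(558)) = ((4 + 481) + 416076)*(437095 + 0) = (485 + 416076)*437095 = 416561*437095 = 182076730295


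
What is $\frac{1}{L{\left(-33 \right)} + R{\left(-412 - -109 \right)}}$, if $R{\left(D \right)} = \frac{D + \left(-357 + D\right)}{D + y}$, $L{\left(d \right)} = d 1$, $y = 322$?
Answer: $- \frac{19}{1590} \approx -0.01195$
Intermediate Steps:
$L{\left(d \right)} = d$
$R{\left(D \right)} = \frac{-357 + 2 D}{322 + D}$ ($R{\left(D \right)} = \frac{D + \left(-357 + D\right)}{D + 322} = \frac{-357 + 2 D}{322 + D}$)
$\frac{1}{L{\left(-33 \right)} + R{\left(-412 - -109 \right)}} = \frac{1}{-33 + \frac{-357 + 2 \left(-412 - -109\right)}{322 - 303}} = \frac{1}{-33 + \frac{-357 + 2 \left(-412 + 109\right)}{322 + \left(-412 + 109\right)}} = \frac{1}{-33 + \frac{-357 + 2 \left(-303\right)}{322 - 303}} = \frac{1}{-33 + \frac{-357 - 606}{19}} = \frac{1}{-33 + \frac{1}{19} \left(-963\right)} = \frac{1}{-33 - \frac{963}{19}} = \frac{1}{- \frac{1590}{19}} = - \frac{19}{1590}$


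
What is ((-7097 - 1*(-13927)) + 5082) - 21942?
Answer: -10030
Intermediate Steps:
((-7097 - 1*(-13927)) + 5082) - 21942 = ((-7097 + 13927) + 5082) - 21942 = (6830 + 5082) - 21942 = 11912 - 21942 = -10030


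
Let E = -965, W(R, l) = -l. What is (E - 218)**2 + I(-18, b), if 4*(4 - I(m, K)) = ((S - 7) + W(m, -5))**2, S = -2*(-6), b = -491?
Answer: 1399468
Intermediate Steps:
S = 12
I(m, K) = -21 (I(m, K) = 4 - ((12 - 7) - 1*(-5))**2/4 = 4 - (5 + 5)**2/4 = 4 - 1/4*10**2 = 4 - 1/4*100 = 4 - 25 = -21)
(E - 218)**2 + I(-18, b) = (-965 - 218)**2 - 21 = (-1183)**2 - 21 = 1399489 - 21 = 1399468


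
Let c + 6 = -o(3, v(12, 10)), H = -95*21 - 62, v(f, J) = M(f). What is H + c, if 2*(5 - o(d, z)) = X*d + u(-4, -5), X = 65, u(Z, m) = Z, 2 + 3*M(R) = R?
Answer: -3945/2 ≈ -1972.5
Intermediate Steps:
M(R) = -⅔ + R/3
v(f, J) = -⅔ + f/3
o(d, z) = 7 - 65*d/2 (o(d, z) = 5 - (65*d - 4)/2 = 5 - (-4 + 65*d)/2 = 5 + (2 - 65*d/2) = 7 - 65*d/2)
H = -2057 (H = -1995 - 62 = -2057)
c = 169/2 (c = -6 - (7 - 65/2*3) = -6 - (7 - 195/2) = -6 - 1*(-181/2) = -6 + 181/2 = 169/2 ≈ 84.500)
H + c = -2057 + 169/2 = -3945/2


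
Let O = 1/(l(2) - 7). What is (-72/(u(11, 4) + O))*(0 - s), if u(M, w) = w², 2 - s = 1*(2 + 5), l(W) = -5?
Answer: -4320/191 ≈ -22.618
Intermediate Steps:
s = -5 (s = 2 - (2 + 5) = 2 - 7 = -5)
O = -1/12 (O = 1/(-5 - 7) = 1/(-12) = -1/12 ≈ -0.083333)
(-72/(u(11, 4) + O))*(0 - s) = (-72/(4² - 1/12))*(0 - 1*(-5)) = (-72/(16 - 1/12))*(0 + 5) = (-72/(191/12))*5 = ((12/191)*(-72))*5 = -864/191*5 = -4320/191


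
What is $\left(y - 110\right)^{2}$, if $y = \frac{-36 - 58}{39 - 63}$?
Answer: $\frac{1620529}{144} \approx 11254.0$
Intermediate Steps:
$y = \frac{47}{12}$ ($y = - \frac{94}{-24} = \left(-94\right) \left(- \frac{1}{24}\right) = \frac{47}{12} \approx 3.9167$)
$\left(y - 110\right)^{2} = \left(\frac{47}{12} - 110\right)^{2} = \left(- \frac{1273}{12}\right)^{2} = \frac{1620529}{144}$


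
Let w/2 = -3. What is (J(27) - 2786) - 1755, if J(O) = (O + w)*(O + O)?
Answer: -3407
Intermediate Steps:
w = -6 (w = 2*(-3) = -6)
J(O) = 2*O*(-6 + O) (J(O) = (O - 6)*(O + O) = (-6 + O)*(2*O) = 2*O*(-6 + O))
(J(27) - 2786) - 1755 = (2*27*(-6 + 27) - 2786) - 1755 = (2*27*21 - 2786) - 1755 = (1134 - 2786) - 1755 = -1652 - 1755 = -3407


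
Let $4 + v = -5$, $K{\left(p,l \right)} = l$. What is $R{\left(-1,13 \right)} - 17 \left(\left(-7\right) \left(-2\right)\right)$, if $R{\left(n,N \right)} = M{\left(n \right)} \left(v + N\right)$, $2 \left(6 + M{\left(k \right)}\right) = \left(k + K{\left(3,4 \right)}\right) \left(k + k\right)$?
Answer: $-274$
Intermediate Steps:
$M{\left(k \right)} = -6 + k \left(4 + k\right)$ ($M{\left(k \right)} = -6 + \frac{\left(k + 4\right) \left(k + k\right)}{2} = -6 + \frac{\left(4 + k\right) 2 k}{2} = -6 + \frac{2 k \left(4 + k\right)}{2} = -6 + k \left(4 + k\right)$)
$v = -9$ ($v = -4 - 5 = -9$)
$R{\left(n,N \right)} = \left(-9 + N\right) \left(-6 + n^{2} + 4 n\right)$ ($R{\left(n,N \right)} = \left(-6 + n^{2} + 4 n\right) \left(-9 + N\right) = \left(-9 + N\right) \left(-6 + n^{2} + 4 n\right)$)
$R{\left(-1,13 \right)} - 17 \left(\left(-7\right) \left(-2\right)\right) = \left(-9 + 13\right) \left(-6 + \left(-1\right)^{2} + 4 \left(-1\right)\right) - 17 \left(\left(-7\right) \left(-2\right)\right) = 4 \left(-6 + 1 - 4\right) - 238 = 4 \left(-9\right) - 238 = -36 - 238 = -274$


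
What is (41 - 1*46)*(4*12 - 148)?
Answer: 500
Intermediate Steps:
(41 - 1*46)*(4*12 - 148) = (41 - 46)*(48 - 148) = -5*(-100) = 500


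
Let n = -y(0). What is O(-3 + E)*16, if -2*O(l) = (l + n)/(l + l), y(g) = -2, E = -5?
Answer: -3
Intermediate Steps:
n = 2 (n = -1*(-2) = 2)
O(l) = -(2 + l)/(4*l) (O(l) = -(l + 2)/(2*(l + l)) = -(2 + l)/(2*(2*l)) = -(2 + l)*1/(2*l)/2 = -(2 + l)/(4*l))
O(-3 + E)*16 = ((-2 - (-3 - 5))/(4*(-3 - 5)))*16 = ((1/4)*(-2 - 1*(-8))/(-8))*16 = ((1/4)*(-1/8)*(-2 + 8))*16 = ((1/4)*(-1/8)*6)*16 = -3/16*16 = -3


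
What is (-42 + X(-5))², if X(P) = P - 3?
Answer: 2500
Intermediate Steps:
X(P) = -3 + P
(-42 + X(-5))² = (-42 + (-3 - 5))² = (-42 - 8)² = (-50)² = 2500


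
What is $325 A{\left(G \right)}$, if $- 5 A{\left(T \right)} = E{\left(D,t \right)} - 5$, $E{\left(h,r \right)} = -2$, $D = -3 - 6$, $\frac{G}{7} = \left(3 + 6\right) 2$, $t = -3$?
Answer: $455$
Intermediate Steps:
$G = 126$ ($G = 7 \left(3 + 6\right) 2 = 7 \cdot 9 \cdot 2 = 7 \cdot 18 = 126$)
$D = -9$ ($D = -3 - 6 = -9$)
$A{\left(T \right)} = \frac{7}{5}$ ($A{\left(T \right)} = - \frac{-2 - 5}{5} = \left(- \frac{1}{5}\right) \left(-7\right) = \frac{7}{5}$)
$325 A{\left(G \right)} = 325 \cdot \frac{7}{5} = 455$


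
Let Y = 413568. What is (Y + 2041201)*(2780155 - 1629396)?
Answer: 2824847519671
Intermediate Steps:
(Y + 2041201)*(2780155 - 1629396) = (413568 + 2041201)*(2780155 - 1629396) = 2454769*1150759 = 2824847519671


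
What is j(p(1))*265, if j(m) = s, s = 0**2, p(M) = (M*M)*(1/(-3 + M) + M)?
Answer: 0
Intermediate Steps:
p(M) = M**2*(M + 1/(-3 + M))
s = 0
j(m) = 0
j(p(1))*265 = 0*265 = 0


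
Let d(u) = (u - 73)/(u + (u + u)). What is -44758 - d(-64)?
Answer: -8593673/192 ≈ -44759.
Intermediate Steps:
d(u) = (-73 + u)/(3*u) (d(u) = (-73 + u)/(u + 2*u) = (-73 + u)/((3*u)) = (-73 + u)*(1/(3*u)) = (-73 + u)/(3*u))
-44758 - d(-64) = -44758 - (-73 - 64)/(3*(-64)) = -44758 - (-1)*(-137)/(3*64) = -44758 - 1*137/192 = -44758 - 137/192 = -8593673/192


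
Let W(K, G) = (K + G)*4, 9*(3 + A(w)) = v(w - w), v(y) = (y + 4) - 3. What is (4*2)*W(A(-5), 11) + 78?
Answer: 3038/9 ≈ 337.56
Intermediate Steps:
v(y) = 1 + y (v(y) = (4 + y) - 3 = 1 + y)
A(w) = -26/9 (A(w) = -3 + (1 + (w - w))/9 = -3 + (1 + 0)/9 = -3 + (1/9)*1 = -3 + 1/9 = -26/9)
W(K, G) = 4*G + 4*K (W(K, G) = (G + K)*4 = 4*G + 4*K)
(4*2)*W(A(-5), 11) + 78 = (4*2)*(4*11 + 4*(-26/9)) + 78 = 8*(44 - 104/9) + 78 = 8*(292/9) + 78 = 2336/9 + 78 = 3038/9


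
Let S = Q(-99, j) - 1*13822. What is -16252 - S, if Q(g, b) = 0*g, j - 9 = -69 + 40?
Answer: -2430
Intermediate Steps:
j = -20 (j = 9 + (-69 + 40) = 9 - 29 = -20)
Q(g, b) = 0
S = -13822 (S = 0 - 1*13822 = 0 - 13822 = -13822)
-16252 - S = -16252 - 1*(-13822) = -16252 + 13822 = -2430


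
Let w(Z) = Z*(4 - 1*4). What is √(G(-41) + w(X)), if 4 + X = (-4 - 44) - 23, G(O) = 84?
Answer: 2*√21 ≈ 9.1651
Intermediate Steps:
X = -75 (X = -4 + ((-4 - 44) - 23) = -4 + (-48 - 23) = -4 - 71 = -75)
w(Z) = 0 (w(Z) = Z*(4 - 4) = Z*0 = 0)
√(G(-41) + w(X)) = √(84 + 0) = √84 = 2*√21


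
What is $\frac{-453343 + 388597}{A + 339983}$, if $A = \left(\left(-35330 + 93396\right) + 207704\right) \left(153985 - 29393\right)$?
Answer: $- \frac{5886}{3010286893} \approx -1.9553 \cdot 10^{-6}$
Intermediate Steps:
$A = 33112815840$ ($A = \left(58066 + 207704\right) 124592 = 265770 \cdot 124592 = 33112815840$)
$\frac{-453343 + 388597}{A + 339983} = \frac{-453343 + 388597}{33112815840 + 339983} = - \frac{64746}{33113155823} = \left(-64746\right) \frac{1}{33113155823} = - \frac{5886}{3010286893}$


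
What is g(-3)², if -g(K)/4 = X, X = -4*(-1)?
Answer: 256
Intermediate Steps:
X = 4
g(K) = -16 (g(K) = -4*4 = -16)
g(-3)² = (-16)² = 256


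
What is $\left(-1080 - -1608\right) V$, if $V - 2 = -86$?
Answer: $-44352$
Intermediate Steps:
$V = -84$ ($V = 2 - 86 = -84$)
$\left(-1080 - -1608\right) V = \left(-1080 - -1608\right) \left(-84\right) = \left(-1080 + 1608\right) \left(-84\right) = 528 \left(-84\right) = -44352$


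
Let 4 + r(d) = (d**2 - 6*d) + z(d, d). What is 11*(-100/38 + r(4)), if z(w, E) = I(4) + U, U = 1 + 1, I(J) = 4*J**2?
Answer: 10736/19 ≈ 565.05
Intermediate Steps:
U = 2
z(w, E) = 66 (z(w, E) = 4*4**2 + 2 = 4*16 + 2 = 64 + 2 = 66)
r(d) = 62 + d**2 - 6*d (r(d) = -4 + ((d**2 - 6*d) + 66) = -4 + (66 + d**2 - 6*d) = 62 + d**2 - 6*d)
11*(-100/38 + r(4)) = 11*(-100/38 + (62 + 4**2 - 6*4)) = 11*(-100*1/38 + (62 + 16 - 24)) = 11*(-50/19 + 54) = 11*(976/19) = 10736/19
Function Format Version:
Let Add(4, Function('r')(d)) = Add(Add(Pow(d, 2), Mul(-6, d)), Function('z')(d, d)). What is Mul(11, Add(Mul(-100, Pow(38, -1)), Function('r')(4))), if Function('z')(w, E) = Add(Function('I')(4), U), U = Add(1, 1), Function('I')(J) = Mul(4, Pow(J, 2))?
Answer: Rational(10736, 19) ≈ 565.05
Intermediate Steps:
U = 2
Function('z')(w, E) = 66 (Function('z')(w, E) = Add(Mul(4, Pow(4, 2)), 2) = Add(Mul(4, 16), 2) = Add(64, 2) = 66)
Function('r')(d) = Add(62, Pow(d, 2), Mul(-6, d)) (Function('r')(d) = Add(-4, Add(Add(Pow(d, 2), Mul(-6, d)), 66)) = Add(-4, Add(66, Pow(d, 2), Mul(-6, d))) = Add(62, Pow(d, 2), Mul(-6, d)))
Mul(11, Add(Mul(-100, Pow(38, -1)), Function('r')(4))) = Mul(11, Add(Mul(-100, Pow(38, -1)), Add(62, Pow(4, 2), Mul(-6, 4)))) = Mul(11, Add(Mul(-100, Rational(1, 38)), Add(62, 16, -24))) = Mul(11, Add(Rational(-50, 19), 54)) = Mul(11, Rational(976, 19)) = Rational(10736, 19)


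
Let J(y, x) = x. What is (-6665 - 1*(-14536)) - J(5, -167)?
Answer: 8038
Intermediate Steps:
(-6665 - 1*(-14536)) - J(5, -167) = (-6665 - 1*(-14536)) - 1*(-167) = (-6665 + 14536) + 167 = 7871 + 167 = 8038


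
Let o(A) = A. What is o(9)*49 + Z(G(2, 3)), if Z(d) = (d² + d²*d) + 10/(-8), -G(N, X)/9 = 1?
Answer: -833/4 ≈ -208.25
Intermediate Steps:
G(N, X) = -9 (G(N, X) = -9*1 = -9)
Z(d) = -5/4 + d² + d³ (Z(d) = (d² + d³) + 10*(-⅛) = (d² + d³) - 5/4 = -5/4 + d² + d³)
o(9)*49 + Z(G(2, 3)) = 9*49 + (-5/4 + (-9)² + (-9)³) = 441 + (-5/4 + 81 - 729) = 441 - 2597/4 = -833/4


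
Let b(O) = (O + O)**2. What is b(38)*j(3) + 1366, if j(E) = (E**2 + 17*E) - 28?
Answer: 186198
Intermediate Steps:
j(E) = -28 + E**2 + 17*E
b(O) = 4*O**2 (b(O) = (2*O)**2 = 4*O**2)
b(38)*j(3) + 1366 = (4*38**2)*(-28 + 3**2 + 17*3) + 1366 = (4*1444)*(-28 + 9 + 51) + 1366 = 5776*32 + 1366 = 184832 + 1366 = 186198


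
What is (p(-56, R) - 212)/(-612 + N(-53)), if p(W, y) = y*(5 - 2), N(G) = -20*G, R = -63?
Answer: -401/448 ≈ -0.89509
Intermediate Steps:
p(W, y) = 3*y (p(W, y) = y*3 = 3*y)
(p(-56, R) - 212)/(-612 + N(-53)) = (3*(-63) - 212)/(-612 - 20*(-53)) = (-189 - 212)/(-612 + 1060) = -401/448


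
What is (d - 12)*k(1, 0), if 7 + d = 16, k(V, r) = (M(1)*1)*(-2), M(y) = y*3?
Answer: 18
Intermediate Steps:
M(y) = 3*y
k(V, r) = -6 (k(V, r) = ((3*1)*1)*(-2) = (3*1)*(-2) = 3*(-2) = -6)
d = 9 (d = -7 + 16 = 9)
(d - 12)*k(1, 0) = (9 - 12)*(-6) = -3*(-6) = 18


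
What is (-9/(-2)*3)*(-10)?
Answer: -135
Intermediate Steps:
(-9/(-2)*3)*(-10) = (-9*(-1/2)*3)*(-10) = ((9/2)*3)*(-10) = (27/2)*(-10) = -135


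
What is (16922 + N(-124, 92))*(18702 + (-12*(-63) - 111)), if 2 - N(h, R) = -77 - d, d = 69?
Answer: 330253290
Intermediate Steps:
N(h, R) = 148 (N(h, R) = 2 - (-77 - 1*69) = 2 - (-77 - 69) = 2 - 1*(-146) = 2 + 146 = 148)
(16922 + N(-124, 92))*(18702 + (-12*(-63) - 111)) = (16922 + 148)*(18702 + (-12*(-63) - 111)) = 17070*(18702 + (756 - 111)) = 17070*(18702 + 645) = 17070*19347 = 330253290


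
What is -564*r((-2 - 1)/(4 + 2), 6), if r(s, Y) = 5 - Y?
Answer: 564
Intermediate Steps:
-564*r((-2 - 1)/(4 + 2), 6) = -564*(5 - 1*6) = -564*(5 - 6) = -564*(-1) = 564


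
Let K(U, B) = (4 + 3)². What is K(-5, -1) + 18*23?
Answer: 463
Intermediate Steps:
K(U, B) = 49 (K(U, B) = 7² = 49)
K(-5, -1) + 18*23 = 49 + 18*23 = 49 + 414 = 463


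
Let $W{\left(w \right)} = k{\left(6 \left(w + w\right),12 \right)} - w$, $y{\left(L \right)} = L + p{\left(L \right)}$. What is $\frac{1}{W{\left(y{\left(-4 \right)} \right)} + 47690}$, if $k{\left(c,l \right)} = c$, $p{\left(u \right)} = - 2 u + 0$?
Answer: $\frac{1}{47734} \approx 2.0949 \cdot 10^{-5}$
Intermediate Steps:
$p{\left(u \right)} = - 2 u$
$y{\left(L \right)} = - L$ ($y{\left(L \right)} = L - 2 L = - L$)
$W{\left(w \right)} = 11 w$ ($W{\left(w \right)} = 6 \left(w + w\right) - w = 6 \cdot 2 w - w = 12 w - w = 11 w$)
$\frac{1}{W{\left(y{\left(-4 \right)} \right)} + 47690} = \frac{1}{11 \left(\left(-1\right) \left(-4\right)\right) + 47690} = \frac{1}{11 \cdot 4 + 47690} = \frac{1}{44 + 47690} = \frac{1}{47734}$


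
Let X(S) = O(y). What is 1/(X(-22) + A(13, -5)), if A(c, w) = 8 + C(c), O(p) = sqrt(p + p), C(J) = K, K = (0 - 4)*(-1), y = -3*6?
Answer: 1/15 - I/30 ≈ 0.066667 - 0.033333*I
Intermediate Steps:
y = -18
K = 4 (K = -4*(-1) = 4)
C(J) = 4
O(p) = sqrt(2)*sqrt(p) (O(p) = sqrt(2*p) = sqrt(2)*sqrt(p))
X(S) = 6*I (X(S) = sqrt(2)*sqrt(-18) = sqrt(2)*(3*I*sqrt(2)) = 6*I)
A(c, w) = 12 (A(c, w) = 8 + 4 = 12)
1/(X(-22) + A(13, -5)) = 1/(6*I + 12) = 1/(12 + 6*I) = (12 - 6*I)/180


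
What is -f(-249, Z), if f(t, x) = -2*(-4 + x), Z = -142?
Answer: -292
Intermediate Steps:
f(t, x) = 8 - 2*x
-f(-249, Z) = -(8 - 2*(-142)) = -(8 + 284) = -1*292 = -292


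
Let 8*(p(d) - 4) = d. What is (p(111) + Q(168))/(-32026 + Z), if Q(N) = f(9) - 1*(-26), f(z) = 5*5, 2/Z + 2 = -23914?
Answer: -3294429/1531867636 ≈ -0.0021506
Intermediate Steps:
Z = -1/11958 (Z = 2/(-2 - 23914) = 2/(-23916) = 2*(-1/23916) = -1/11958 ≈ -8.3626e-5)
f(z) = 25
p(d) = 4 + d/8
Q(N) = 51 (Q(N) = 25 - 1*(-26) = 25 + 26 = 51)
(p(111) + Q(168))/(-32026 + Z) = ((4 + (1/8)*111) + 51)/(-32026 - 1/11958) = ((4 + 111/8) + 51)/(-382966909/11958) = (143/8 + 51)*(-11958/382966909) = (551/8)*(-11958/382966909) = -3294429/1531867636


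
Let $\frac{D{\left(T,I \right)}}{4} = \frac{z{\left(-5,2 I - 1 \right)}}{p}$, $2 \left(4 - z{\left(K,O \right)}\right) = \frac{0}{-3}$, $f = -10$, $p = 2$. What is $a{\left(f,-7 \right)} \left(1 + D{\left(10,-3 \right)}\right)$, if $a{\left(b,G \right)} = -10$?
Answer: $-90$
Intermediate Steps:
$z{\left(K,O \right)} = 4$ ($z{\left(K,O \right)} = 4 - \frac{0 \frac{1}{-3}}{2} = 4 - \frac{0 \left(- \frac{1}{3}\right)}{2} = 4 - 0 = 4 + 0 = 4$)
$D{\left(T,I \right)} = 8$ ($D{\left(T,I \right)} = 4 \cdot \frac{4}{2} = 4 \cdot 4 \cdot \frac{1}{2} = 4 \cdot 2 = 8$)
$a{\left(f,-7 \right)} \left(1 + D{\left(10,-3 \right)}\right) = - 10 \left(1 + 8\right) = \left(-10\right) 9 = -90$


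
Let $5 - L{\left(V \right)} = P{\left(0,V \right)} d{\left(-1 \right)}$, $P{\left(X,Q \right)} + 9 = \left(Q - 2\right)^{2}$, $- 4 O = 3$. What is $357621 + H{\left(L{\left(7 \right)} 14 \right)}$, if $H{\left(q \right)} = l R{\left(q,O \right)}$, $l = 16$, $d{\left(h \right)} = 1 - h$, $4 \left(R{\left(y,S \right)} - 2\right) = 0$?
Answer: $357653$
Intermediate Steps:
$O = - \frac{3}{4}$ ($O = \left(- \frac{1}{4}\right) 3 = - \frac{3}{4} \approx -0.75$)
$R{\left(y,S \right)} = 2$ ($R{\left(y,S \right)} = 2 + \frac{1}{4} \cdot 0 = 2 + 0 = 2$)
$P{\left(X,Q \right)} = -9 + \left(-2 + Q\right)^{2}$ ($P{\left(X,Q \right)} = -9 + \left(Q - 2\right)^{2} = -9 + \left(-2 + Q\right)^{2}$)
$L{\left(V \right)} = 23 - 2 \left(-2 + V\right)^{2}$ ($L{\left(V \right)} = 5 - \left(-9 + \left(-2 + V\right)^{2}\right) \left(1 - -1\right) = 5 - \left(-9 + \left(-2 + V\right)^{2}\right) \left(1 + 1\right) = 5 - \left(-9 + \left(-2 + V\right)^{2}\right) 2 = 5 - \left(-18 + 2 \left(-2 + V\right)^{2}\right) = 23 - 2 \left(-2 + V\right)^{2}$)
$H{\left(q \right)} = 32$ ($H{\left(q \right)} = 16 \cdot 2 = 32$)
$357621 + H{\left(L{\left(7 \right)} 14 \right)} = 357621 + 32 = 357653$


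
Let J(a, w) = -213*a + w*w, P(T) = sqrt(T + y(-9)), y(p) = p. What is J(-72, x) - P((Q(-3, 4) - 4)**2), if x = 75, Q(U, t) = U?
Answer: 20961 - 2*sqrt(10) ≈ 20955.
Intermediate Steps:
P(T) = sqrt(-9 + T) (P(T) = sqrt(T - 9) = sqrt(-9 + T))
J(a, w) = w**2 - 213*a (J(a, w) = -213*a + w**2 = w**2 - 213*a)
J(-72, x) - P((Q(-3, 4) - 4)**2) = (75**2 - 213*(-72)) - sqrt(-9 + (-3 - 4)**2) = (5625 + 15336) - sqrt(-9 + (-7)**2) = 20961 - sqrt(-9 + 49) = 20961 - sqrt(40) = 20961 - 2*sqrt(10)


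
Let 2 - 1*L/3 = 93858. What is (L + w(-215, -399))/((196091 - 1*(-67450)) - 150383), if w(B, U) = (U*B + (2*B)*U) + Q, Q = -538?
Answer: -24751/113158 ≈ -0.21873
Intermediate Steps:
L = -281568 (L = 6 - 3*93858 = 6 - 281574 = -281568)
w(B, U) = -538 + 3*B*U (w(B, U) = (U*B + (2*B)*U) - 538 = (B*U + 2*B*U) - 538 = 3*B*U - 538 = -538 + 3*B*U)
(L + w(-215, -399))/((196091 - 1*(-67450)) - 150383) = (-281568 + (-538 + 3*(-215)*(-399)))/((196091 - 1*(-67450)) - 150383) = (-281568 + (-538 + 257355))/((196091 + 67450) - 150383) = (-281568 + 256817)/(263541 - 150383) = -24751/113158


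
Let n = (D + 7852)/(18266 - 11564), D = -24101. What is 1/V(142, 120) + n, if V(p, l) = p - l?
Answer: -87694/36861 ≈ -2.3790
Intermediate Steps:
n = -16249/6702 (n = (-24101 + 7852)/(18266 - 11564) = -16249/6702 ≈ -2.4245)
1/V(142, 120) + n = 1/(142 - 1*120) - 16249/6702 = 1/(142 - 120) - 16249/6702 = 1/22 - 16249/6702 = -87694/36861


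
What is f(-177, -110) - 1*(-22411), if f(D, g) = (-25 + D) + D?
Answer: 22032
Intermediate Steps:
f(D, g) = -25 + 2*D
f(-177, -110) - 1*(-22411) = (-25 + 2*(-177)) - 1*(-22411) = (-25 - 354) + 22411 = -379 + 22411 = 22032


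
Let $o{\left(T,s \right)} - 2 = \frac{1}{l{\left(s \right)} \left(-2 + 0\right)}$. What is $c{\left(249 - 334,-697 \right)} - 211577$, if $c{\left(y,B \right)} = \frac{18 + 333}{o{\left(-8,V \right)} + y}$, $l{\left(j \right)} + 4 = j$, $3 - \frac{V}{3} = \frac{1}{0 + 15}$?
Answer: $- \frac{843997501}{3989} \approx -2.1158 \cdot 10^{5}$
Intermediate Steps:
$V = \frac{44}{5}$ ($V = 9 - \frac{3}{0 + 15} = 9 - \frac{3}{15} = 9 - \frac{1}{5} = \frac{44}{5} \approx 8.8$)
$l{\left(j \right)} = -4 + j$
$o{\left(T,s \right)} = 2 + \frac{1}{8 - 2 s}$ ($o{\left(T,s \right)} = 2 + \frac{1}{\left(-4 + s\right) \left(-2 + 0\right)} = 2 + \frac{1}{\left(-4 + s\right) \left(-2\right)} = 2 + \frac{1}{8 - 2 s}$)
$c{\left(y,B \right)} = \frac{351}{\frac{91}{48} + y}$ ($c{\left(y,B \right)} = \frac{18 + 333}{\frac{-17 + 4 \cdot \frac{44}{5}}{2 \left(-4 + \frac{44}{5}\right)} + y} = \frac{351}{\frac{-17 + \frac{176}{5}}{2 \cdot \frac{24}{5}} + y} = \frac{351}{\frac{1}{2} \cdot \frac{5}{24} \cdot \frac{91}{5} + y} = \frac{351}{\frac{91}{48} + y}$)
$c{\left(249 - 334,-697 \right)} - 211577 = \frac{16848}{91 + 48 \left(249 - 334\right)} - 211577 = \frac{16848}{91 + 48 \left(-85\right)} - 211577 = \frac{16848}{91 - 4080} - 211577 = \frac{16848}{-3989} - 211577 = 16848 \left(- \frac{1}{3989}\right) - 211577 = - \frac{16848}{3989} - 211577 = - \frac{843997501}{3989}$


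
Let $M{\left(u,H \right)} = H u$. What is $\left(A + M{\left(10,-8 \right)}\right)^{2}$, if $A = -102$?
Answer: $33124$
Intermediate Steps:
$\left(A + M{\left(10,-8 \right)}\right)^{2} = \left(-102 - 80\right)^{2} = \left(-182\right)^{2} = 33124$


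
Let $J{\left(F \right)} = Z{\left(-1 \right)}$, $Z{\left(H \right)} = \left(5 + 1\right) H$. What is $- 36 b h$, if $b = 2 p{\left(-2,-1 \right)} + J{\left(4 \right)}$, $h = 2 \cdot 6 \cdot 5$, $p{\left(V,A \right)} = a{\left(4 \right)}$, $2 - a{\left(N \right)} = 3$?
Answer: $17280$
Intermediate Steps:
$a{\left(N \right)} = -1$ ($a{\left(N \right)} = 2 - 3 = -1$)
$p{\left(V,A \right)} = -1$
$h = 60$ ($h = 12 \cdot 5 = 60$)
$Z{\left(H \right)} = 6 H$
$J{\left(F \right)} = -6$ ($J{\left(F \right)} = 6 \left(-1\right) = -6$)
$b = -8$ ($b = 2 \left(-1\right) - 6 = -2 - 6 = -8$)
$- 36 b h = \left(-36\right) \left(-8\right) 60 = 288 \cdot 60 = 17280$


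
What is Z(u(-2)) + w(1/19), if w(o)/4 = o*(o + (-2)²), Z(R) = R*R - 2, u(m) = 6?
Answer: 12582/361 ≈ 34.853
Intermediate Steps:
Z(R) = -2 + R² (Z(R) = R² - 2 = -2 + R²)
w(o) = 4*o*(4 + o) (w(o) = 4*(o*(o + (-2)²)) = 4*(o*(o + 4)) = 4*(o*(4 + o)) = 4*o*(4 + o))
Z(u(-2)) + w(1/19) = (-2 + 6²) + 4*(1/19)*(4 + 1/19) = (-2 + 36) + 4*(1*(1/19))*(4 + 1*(1/19)) = 34 + 4*(1/19)*(4 + 1/19) = 34 + 4*(1/19)*(77/19) = 34 + 308/361 = 12582/361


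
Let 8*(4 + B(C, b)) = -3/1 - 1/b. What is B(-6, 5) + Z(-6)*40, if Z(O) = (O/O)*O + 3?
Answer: -622/5 ≈ -124.40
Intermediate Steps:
Z(O) = 3 + O (Z(O) = 1*O + 3 = O + 3 = 3 + O)
B(C, b) = -35/8 - 1/(8*b) (B(C, b) = -4 + (-3/1 - 1/b)/8 = -4 + (-3*1 - 1/b)/8 = -4 + (-3 - 1/b)/8 = -4 + (-3/8 - 1/(8*b)) = -35/8 - 1/(8*b))
B(-6, 5) + Z(-6)*40 = (⅛)*(-1 - 35*5)/5 + (3 - 6)*40 = (⅛)*(⅕)*(-1 - 175) - 3*40 = (⅛)*(⅕)*(-176) - 120 = -22/5 - 120 = -622/5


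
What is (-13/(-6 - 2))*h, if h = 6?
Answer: 39/4 ≈ 9.7500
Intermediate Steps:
(-13/(-6 - 2))*h = -13/(-6 - 2)*6 = -13/(-8)*6 = -13*(-⅛)*6 = (13/8)*6 = 39/4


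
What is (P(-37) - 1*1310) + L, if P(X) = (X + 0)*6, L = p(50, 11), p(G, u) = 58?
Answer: -1474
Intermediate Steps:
L = 58
P(X) = 6*X (P(X) = X*6 = 6*X)
(P(-37) - 1*1310) + L = (6*(-37) - 1*1310) + 58 = (-222 - 1310) + 58 = -1532 + 58 = -1474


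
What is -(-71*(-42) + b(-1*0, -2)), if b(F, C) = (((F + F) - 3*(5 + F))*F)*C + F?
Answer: -2982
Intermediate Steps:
b(F, C) = F + C*F*(-15 - F) (b(F, C) = ((2*F + (-15 - 3*F))*F)*C + F = ((-15 - F)*F)*C + F = (F*(-15 - F))*C + F = C*F*(-15 - F) + F = F + C*F*(-15 - F))
-(-71*(-42) + b(-1*0, -2)) = -(-71*(-42) + (-1*0)*(1 - 15*(-2) - 1*(-2)*(-1*0))) = -(2982 + 0*(1 + 30 - 1*(-2)*0)) = -(2982 + 0*(1 + 30 + 0)) = -(2982 + 0*31) = -(2982 + 0) = -1*2982 = -2982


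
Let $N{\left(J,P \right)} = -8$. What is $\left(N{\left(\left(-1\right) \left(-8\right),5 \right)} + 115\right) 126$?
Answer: $13482$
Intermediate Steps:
$\left(N{\left(\left(-1\right) \left(-8\right),5 \right)} + 115\right) 126 = \left(-8 + 115\right) 126 = 107 \cdot 126 = 13482$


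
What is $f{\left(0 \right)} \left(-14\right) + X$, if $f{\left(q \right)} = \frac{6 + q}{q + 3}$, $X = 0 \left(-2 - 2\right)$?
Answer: $-28$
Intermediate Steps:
$X = 0$ ($X = 0 \left(-4\right) = 0$)
$f{\left(q \right)} = \frac{6 + q}{3 + q}$
$f{\left(0 \right)} \left(-14\right) + X = \frac{6 + 0}{3 + 0} \left(-14\right) + 0 = \frac{1}{3} \cdot 6 \left(-14\right) + 0 = 2 \left(-14\right) + 0 = -28 + 0 = -28$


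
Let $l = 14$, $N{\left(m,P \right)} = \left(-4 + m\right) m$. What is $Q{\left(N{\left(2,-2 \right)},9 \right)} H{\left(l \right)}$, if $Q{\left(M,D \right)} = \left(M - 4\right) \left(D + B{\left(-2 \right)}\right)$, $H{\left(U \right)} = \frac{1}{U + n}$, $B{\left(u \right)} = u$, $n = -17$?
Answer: $\frac{56}{3} \approx 18.667$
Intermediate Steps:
$N{\left(m,P \right)} = m \left(-4 + m\right)$
$H{\left(U \right)} = \frac{1}{-17 + U}$ ($H{\left(U \right)} = \frac{1}{U - 17} = \frac{1}{-17 + U}$)
$Q{\left(M,D \right)} = \left(-4 + M\right) \left(-2 + D\right)$ ($Q{\left(M,D \right)} = \left(M - 4\right) \left(D - 2\right) = \left(-4 + M\right) \left(-2 + D\right)$)
$Q{\left(N{\left(2,-2 \right)},9 \right)} H{\left(l \right)} = \frac{8 - 36 - 2 \cdot 2 \left(-4 + 2\right) + 9 \cdot 2 \left(-4 + 2\right)}{-17 + 14} = \frac{8 - 36 - 2 \cdot 2 \left(-2\right) + 9 \cdot 2 \left(-2\right)}{-3} = \left(8 - 36 - -8 + 9 \left(-4\right)\right) \left(- \frac{1}{3}\right) = \left(8 - 36 + 8 - 36\right) \left(- \frac{1}{3}\right) = \left(-56\right) \left(- \frac{1}{3}\right) = \frac{56}{3}$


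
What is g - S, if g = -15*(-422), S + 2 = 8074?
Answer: -1742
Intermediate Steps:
S = 8072 (S = -2 + 8074 = 8072)
g = 6330
g - S = 6330 - 1*8072 = 6330 - 8072 = -1742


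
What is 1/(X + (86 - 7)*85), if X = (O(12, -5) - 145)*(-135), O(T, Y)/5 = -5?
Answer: 1/29665 ≈ 3.3710e-5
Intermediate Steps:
O(T, Y) = -25 (O(T, Y) = 5*(-5) = -25)
X = 22950 (X = (-25 - 145)*(-135) = -170*(-135) = 22950)
1/(X + (86 - 7)*85) = 1/(22950 + (86 - 7)*85) = 1/(22950 + 79*85) = 1/(22950 + 6715) = 1/29665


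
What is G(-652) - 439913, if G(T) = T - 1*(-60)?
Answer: -440505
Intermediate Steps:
G(T) = 60 + T (G(T) = T + 60 = 60 + T)
G(-652) - 439913 = (60 - 652) - 439913 = -592 - 439913 = -440505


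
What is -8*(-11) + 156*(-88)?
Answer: -13640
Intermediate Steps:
-8*(-11) + 156*(-88) = 88 - 13728 = -13640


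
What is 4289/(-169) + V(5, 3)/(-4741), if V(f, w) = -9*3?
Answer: -20329586/801229 ≈ -25.373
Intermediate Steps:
V(f, w) = -27
4289/(-169) + V(5, 3)/(-4741) = 4289/(-169) - 27/(-4741) = 4289*(-1/169) - 27*(-1/4741) = -4289/169 + 27/4741 = -20329586/801229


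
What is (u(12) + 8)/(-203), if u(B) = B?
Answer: -20/203 ≈ -0.098522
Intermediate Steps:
(u(12) + 8)/(-203) = (12 + 8)/(-203) = -1/203*20 = -20/203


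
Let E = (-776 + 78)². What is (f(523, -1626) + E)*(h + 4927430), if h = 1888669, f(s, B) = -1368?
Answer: 3311506273764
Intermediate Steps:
E = 487204 (E = (-698)² = 487204)
(f(523, -1626) + E)*(h + 4927430) = (-1368 + 487204)*(1888669 + 4927430) = 485836*6816099 = 3311506273764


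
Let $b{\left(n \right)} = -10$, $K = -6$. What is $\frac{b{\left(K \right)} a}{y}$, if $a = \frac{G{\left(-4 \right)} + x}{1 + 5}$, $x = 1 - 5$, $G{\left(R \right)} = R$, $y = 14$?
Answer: $\frac{20}{21} \approx 0.95238$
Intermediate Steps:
$x = -4$ ($x = 1 - 5 = -4$)
$a = - \frac{4}{3}$ ($a = \frac{-4 - 4}{1 + 5} = \frac{1}{6} \left(-8\right) = - \frac{4}{3} \approx -1.3333$)
$\frac{b{\left(K \right)} a}{y} = \frac{\left(-10\right) \left(- \frac{4}{3}\right)}{14} = \frac{40}{3} \cdot \frac{1}{14} = \frac{20}{21}$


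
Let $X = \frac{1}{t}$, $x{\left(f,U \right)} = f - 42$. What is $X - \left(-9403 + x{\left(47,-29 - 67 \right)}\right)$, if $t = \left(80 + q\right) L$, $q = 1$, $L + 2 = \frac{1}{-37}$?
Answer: $\frac{57092813}{6075} \approx 9398.0$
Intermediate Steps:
$L = - \frac{75}{37}$ ($L = -2 + \frac{1}{-37} = -2 - \frac{1}{37} = - \frac{75}{37} \approx -2.027$)
$t = - \frac{6075}{37}$ ($t = \left(80 + 1\right) \left(- \frac{75}{37}\right) = 81 \left(- \frac{75}{37}\right) = - \frac{6075}{37} \approx -164.19$)
$x{\left(f,U \right)} = -42 + f$
$X = - \frac{37}{6075}$ ($X = \frac{1}{- \frac{6075}{37}} = - \frac{37}{6075} \approx -0.0060905$)
$X - \left(-9403 + x{\left(47,-29 - 67 \right)}\right) = - \frac{37}{6075} + \left(9403 - \left(-42 + 47\right)\right) = - \frac{37}{6075} + \left(9403 - 5\right) = - \frac{37}{6075} + 9398 = \frac{57092813}{6075}$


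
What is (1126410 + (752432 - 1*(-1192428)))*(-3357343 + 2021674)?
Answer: -4102200129630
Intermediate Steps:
(1126410 + (752432 - 1*(-1192428)))*(-3357343 + 2021674) = (1126410 + (752432 + 1192428))*(-1335669) = (1126410 + 1944860)*(-1335669) = 3071270*(-1335669) = -4102200129630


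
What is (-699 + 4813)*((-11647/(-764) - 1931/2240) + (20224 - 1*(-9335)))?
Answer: 26026554653363/213920 ≈ 1.2166e+8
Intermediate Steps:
(-699 + 4813)*((-11647/(-764) - 1931/2240) + (20224 - 1*(-9335))) = 4114*((-11647*(-1/764) - 1931*1/2240) + (20224 + 9335)) = 4114*((11647/764 - 1931/2240) + 29559) = 4114*(6153499/427840 + 29559) = 4114*(12652676059/427840) = 26026554653363/213920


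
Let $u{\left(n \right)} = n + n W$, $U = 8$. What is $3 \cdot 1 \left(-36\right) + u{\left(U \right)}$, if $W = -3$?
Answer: $-124$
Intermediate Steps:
$u{\left(n \right)} = - 2 n$ ($u{\left(n \right)} = n + n \left(-3\right) = n - 3 n = - 2 n$)
$3 \cdot 1 \left(-36\right) + u{\left(U \right)} = 3 \cdot 1 \left(-36\right) - 16 = 3 \left(-36\right) - 16 = -108 - 16 = -124$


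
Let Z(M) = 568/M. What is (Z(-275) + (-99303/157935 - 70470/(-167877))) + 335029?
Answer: 18094557312197694/54009295175 ≈ 3.3503e+5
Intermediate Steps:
(Z(-275) + (-99303/157935 - 70470/(-167877))) + 335029 = (568/(-275) + (-99303/157935 - 70470/(-167877))) + 335029 = (568*(-1/275) + (-99303*1/157935 - 70470*(-1/167877))) + 335029 = (-568/275 + (-33101/52645 + 7830/18653)) + 335029 = (-568/275 - 205222603/981987185) + 335029 = -122840987381/54009295175 + 335029 = 18094557312197694/54009295175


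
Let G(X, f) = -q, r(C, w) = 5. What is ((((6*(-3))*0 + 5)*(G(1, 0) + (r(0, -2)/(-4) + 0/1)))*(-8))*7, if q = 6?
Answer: 2030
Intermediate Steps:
G(X, f) = -6 (G(X, f) = -1*6 = -6)
((((6*(-3))*0 + 5)*(G(1, 0) + (r(0, -2)/(-4) + 0/1)))*(-8))*7 = ((((6*(-3))*0 + 5)*(-6 + (5/(-4) + 0/1)))*(-8))*7 = (((-18*0 + 5)*(-6 + (5*(-¼) + 0*1)))*(-8))*7 = (((0 + 5)*(-6 + (-5/4 + 0)))*(-8))*7 = ((5*(-6 - 5/4))*(-8))*7 = ((5*(-29/4))*(-8))*7 = -145/4*(-8)*7 = 290*7 = 2030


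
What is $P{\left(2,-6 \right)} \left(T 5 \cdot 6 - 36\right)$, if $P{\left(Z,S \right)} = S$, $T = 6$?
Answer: $-864$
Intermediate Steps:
$P{\left(2,-6 \right)} \left(T 5 \cdot 6 - 36\right) = - 6 \left(6 \cdot 5 \cdot 6 - 36\right) = - 6 \left(30 \cdot 6 - 36\right) = - 6 \left(180 - 36\right) = \left(-6\right) 144 = -864$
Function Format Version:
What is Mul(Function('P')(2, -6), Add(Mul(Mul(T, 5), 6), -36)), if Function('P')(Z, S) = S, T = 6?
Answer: -864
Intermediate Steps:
Mul(Function('P')(2, -6), Add(Mul(Mul(T, 5), 6), -36)) = Mul(-6, Add(Mul(Mul(6, 5), 6), -36)) = Mul(-6, Add(Mul(30, 6), -36)) = Mul(-6, Add(180, -36)) = Mul(-6, 144) = -864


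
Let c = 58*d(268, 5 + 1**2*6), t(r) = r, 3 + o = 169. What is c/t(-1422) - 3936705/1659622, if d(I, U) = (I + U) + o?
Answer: -24216419165/1179991242 ≈ -20.523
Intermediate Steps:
o = 166 (o = -3 + 169 = 166)
d(I, U) = 166 + I + U (d(I, U) = (I + U) + 166 = 166 + I + U)
c = 25810 (c = 58*(166 + 268 + (5 + 1**2*6)) = 58*(166 + 268 + (5 + 1*6)) = 58*(166 + 268 + (5 + 6)) = 58*(166 + 268 + 11) = 58*445 = 25810)
c/t(-1422) - 3936705/1659622 = 25810/(-1422) - 3936705/1659622 = 25810*(-1/1422) - 3936705*1/1659622 = -12905/711 - 3936705/1659622 = -24216419165/1179991242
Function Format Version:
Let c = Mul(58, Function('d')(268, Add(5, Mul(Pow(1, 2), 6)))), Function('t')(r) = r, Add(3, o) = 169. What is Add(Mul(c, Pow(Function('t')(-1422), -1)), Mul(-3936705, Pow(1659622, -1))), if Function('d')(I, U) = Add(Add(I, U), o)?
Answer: Rational(-24216419165, 1179991242) ≈ -20.523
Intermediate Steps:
o = 166 (o = Add(-3, 169) = 166)
Function('d')(I, U) = Add(166, I, U) (Function('d')(I, U) = Add(Add(I, U), 166) = Add(166, I, U))
c = 25810 (c = Mul(58, Add(166, 268, Add(5, Mul(Pow(1, 2), 6)))) = Mul(58, Add(166, 268, Add(5, Mul(1, 6)))) = Mul(58, Add(166, 268, Add(5, 6))) = Mul(58, Add(166, 268, 11)) = Mul(58, 445) = 25810)
Add(Mul(c, Pow(Function('t')(-1422), -1)), Mul(-3936705, Pow(1659622, -1))) = Add(Mul(25810, Pow(-1422, -1)), Mul(-3936705, Pow(1659622, -1))) = Add(Mul(25810, Rational(-1, 1422)), Mul(-3936705, Rational(1, 1659622))) = Add(Rational(-12905, 711), Rational(-3936705, 1659622)) = Rational(-24216419165, 1179991242)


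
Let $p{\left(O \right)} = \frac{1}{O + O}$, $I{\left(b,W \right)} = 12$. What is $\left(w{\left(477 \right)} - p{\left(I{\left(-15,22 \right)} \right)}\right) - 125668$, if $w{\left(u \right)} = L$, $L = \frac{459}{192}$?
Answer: $- \frac{24127805}{192} \approx -1.2567 \cdot 10^{5}$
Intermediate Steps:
$L = \frac{153}{64}$ ($L = 459 \cdot \frac{1}{192} = \frac{153}{64} \approx 2.3906$)
$w{\left(u \right)} = \frac{153}{64}$
$p{\left(O \right)} = \frac{1}{2 O}$
$\left(w{\left(477 \right)} - p{\left(I{\left(-15,22 \right)} \right)}\right) - 125668 = \left(\frac{153}{64} - \frac{1}{2 \cdot 12}\right) - 125668 = \left(\frac{153}{64} - \frac{1}{2} \cdot \frac{1}{12}\right) - 125668 = \left(\frac{153}{64} - \frac{1}{24}\right) - 125668 = \frac{451}{192} - 125668 = - \frac{24127805}{192}$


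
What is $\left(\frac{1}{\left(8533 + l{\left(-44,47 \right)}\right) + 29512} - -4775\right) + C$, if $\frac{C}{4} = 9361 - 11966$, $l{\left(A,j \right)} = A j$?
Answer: $- \frac{203090164}{35977} \approx -5645.0$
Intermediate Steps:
$C = -10420$ ($C = 4 \left(9361 - 11966\right) = 4 \left(-2605\right) = -10420$)
$\left(\frac{1}{\left(8533 + l{\left(-44,47 \right)}\right) + 29512} - -4775\right) + C = \left(\frac{1}{\left(8533 - 2068\right) + 29512} - -4775\right) - 10420 = \left(\frac{1}{\left(8533 - 2068\right) + 29512} + 4775\right) - 10420 = \left(\frac{1}{6465 + 29512} + 4775\right) - 10420 = \left(\frac{1}{35977} + 4775\right) - 10420 = \frac{171790176}{35977} - 10420 = - \frac{203090164}{35977}$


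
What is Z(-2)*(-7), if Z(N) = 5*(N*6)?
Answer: 420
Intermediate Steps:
Z(N) = 30*N (Z(N) = 5*(6*N) = 30*N)
Z(-2)*(-7) = (30*(-2))*(-7) = -60*(-7) = 420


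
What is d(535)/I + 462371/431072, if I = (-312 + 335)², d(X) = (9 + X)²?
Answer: 127814317651/228037088 ≈ 560.50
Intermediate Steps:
I = 529 (I = 23² = 529)
d(535)/I + 462371/431072 = (9 + 535)²/529 + 462371/431072 = 544²*(1/529) + 462371*(1/431072) = 295936*(1/529) + 462371/431072 = 295936/529 + 462371/431072 = 127814317651/228037088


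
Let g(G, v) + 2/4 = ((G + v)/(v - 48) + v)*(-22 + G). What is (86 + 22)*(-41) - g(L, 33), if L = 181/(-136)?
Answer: -1028425351/277440 ≈ -3706.8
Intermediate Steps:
L = -181/136 (L = 181*(-1/136) = -181/136 ≈ -1.3309)
g(G, v) = -1/2 + (-22 + G)*(v + (G + v)/(-48 + v)) (g(G, v) = -1/2 + ((G + v)/(v - 48) + v)*(-22 + G) = -1/2 + ((G + v)/(-48 + v) + v)*(-22 + G) = -1/2 + (v + (G + v)/(-48 + v))*(-22 + G) = -1/2 + (-22 + G)*(v + (G + v)/(-48 + v)))
(86 + 22)*(-41) - g(L, 33) = (86 + 22)*(-41) - (24 + (-181/136)**2 - 22*(-181/136) - 22*33**2 + (2067/2)*33 - 181/136*33**2 - 47*(-181/136)*33)/(-48 + 33) = 108*(-41) - (24 + 32761/18496 + 1991/68 - 22*1089 + 68211/2 - 181/136*1089 + 280731/136)/(-15) = -4428 - (-1)*(24 + 32761/18496 + 1991/68 - 23958 + 68211/2 - 197109/136 + 280731/136)/15 = -4428 - (-1)*200078969/(15*18496) = -4428 - 1*(-200078969/277440) = -4428 + 200078969/277440 = -1028425351/277440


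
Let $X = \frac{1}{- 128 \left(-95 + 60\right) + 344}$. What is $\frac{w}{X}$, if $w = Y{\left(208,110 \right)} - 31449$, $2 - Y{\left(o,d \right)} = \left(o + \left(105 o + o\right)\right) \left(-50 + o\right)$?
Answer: $-17115045480$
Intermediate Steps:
$Y{\left(o,d \right)} = 2 - 107 o \left(-50 + o\right)$ ($Y{\left(o,d \right)} = 2 - \left(o + \left(105 o + o\right)\right) \left(-50 + o\right) = 2 - \left(o + 106 o\right) \left(-50 + o\right) = 2 - 107 o \left(-50 + o\right)$)
$X = \frac{1}{4824}$ ($X = \frac{1}{\left(-128\right) \left(-35\right) + 344} = \frac{1}{4480 + 344} = \frac{1}{4824} \approx 0.0002073$)
$w = -3547895$ ($w = \left(2 - 107 \cdot 208^{2} + 5350 \cdot 208\right) - 31449 = \left(2 - 4629248 + 1112800\right) - 31449 = -3516446 - 31449 = -3547895$)
$\frac{w}{X} = - 3547895 \frac{1}{\frac{1}{4824}} = \left(-3547895\right) 4824 = -17115045480$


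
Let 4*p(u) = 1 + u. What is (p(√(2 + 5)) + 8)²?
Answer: (33 + √7)²/16 ≈ 79.414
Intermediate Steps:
p(u) = ¼ + u/4 (p(u) = (1 + u)/4 = ¼ + u/4)
(p(√(2 + 5)) + 8)² = ((¼ + √(2 + 5)/4) + 8)² = ((¼ + √7/4) + 8)² = (33/4 + √7/4)²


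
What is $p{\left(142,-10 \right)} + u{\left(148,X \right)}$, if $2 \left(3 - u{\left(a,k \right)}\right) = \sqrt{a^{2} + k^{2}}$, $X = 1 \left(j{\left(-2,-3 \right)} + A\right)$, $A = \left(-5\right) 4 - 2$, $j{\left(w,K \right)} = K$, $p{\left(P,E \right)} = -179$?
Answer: $-176 - \frac{\sqrt{22529}}{2} \approx -251.05$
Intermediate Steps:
$A = -22$ ($A = -20 - 2 = -22$)
$X = -25$ ($X = 1 \left(-3 - 22\right) = 1 \left(-25\right) = -25$)
$u{\left(a,k \right)} = 3 - \frac{\sqrt{a^{2} + k^{2}}}{2}$
$p{\left(142,-10 \right)} + u{\left(148,X \right)} = -179 + \left(3 - \frac{\sqrt{148^{2} + \left(-25\right)^{2}}}{2}\right) = -179 + \left(3 - \frac{\sqrt{21904 + 625}}{2}\right) = -179 + \left(3 - \frac{\sqrt{22529}}{2}\right) = -176 - \frac{\sqrt{22529}}{2}$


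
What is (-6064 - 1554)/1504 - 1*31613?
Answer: -23776785/752 ≈ -31618.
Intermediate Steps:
(-6064 - 1554)/1504 - 1*31613 = -7618*1/1504 - 31613 = -3809/752 - 31613 = -23776785/752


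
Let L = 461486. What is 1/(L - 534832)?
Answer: -1/73346 ≈ -1.3634e-5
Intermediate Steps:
1/(L - 534832) = 1/(461486 - 534832) = 1/(-73346) = -1/73346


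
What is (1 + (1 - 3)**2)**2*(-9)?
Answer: -225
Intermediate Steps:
(1 + (1 - 3)**2)**2*(-9) = (1 + (-2)**2)**2*(-9) = (1 + 4)**2*(-9) = 5**2*(-9) = 25*(-9) = -225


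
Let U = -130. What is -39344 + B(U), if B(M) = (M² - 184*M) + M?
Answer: 1346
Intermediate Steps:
B(M) = M² - 183*M
-39344 + B(U) = -39344 - 130*(-183 - 130) = -39344 - 130*(-313) = -39344 + 40690 = 1346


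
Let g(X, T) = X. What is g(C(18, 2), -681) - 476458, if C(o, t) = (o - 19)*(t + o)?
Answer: -476478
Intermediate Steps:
C(o, t) = (-19 + o)*(o + t)
g(C(18, 2), -681) - 476458 = (18**2 - 19*18 - 19*2 + 18*2) - 476458 = (324 - 342 - 38 + 36) - 476458 = -20 - 476458 = -476478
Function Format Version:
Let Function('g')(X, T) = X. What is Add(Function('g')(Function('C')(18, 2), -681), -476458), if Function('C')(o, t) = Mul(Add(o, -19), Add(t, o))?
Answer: -476478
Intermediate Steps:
Function('C')(o, t) = Mul(Add(-19, o), Add(o, t))
Add(Function('g')(Function('C')(18, 2), -681), -476458) = Add(Add(Pow(18, 2), Mul(-19, 18), Mul(-19, 2), Mul(18, 2)), -476458) = Add(Add(324, -342, -38, 36), -476458) = Add(-20, -476458) = -476478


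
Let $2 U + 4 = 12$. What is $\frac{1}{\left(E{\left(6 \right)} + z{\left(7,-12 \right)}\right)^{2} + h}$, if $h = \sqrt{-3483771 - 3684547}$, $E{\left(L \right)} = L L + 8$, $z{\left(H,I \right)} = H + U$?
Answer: $\frac{3025}{16318943} - \frac{i \sqrt{7168318}}{16318943} \approx 0.00018537 - 0.00016407 i$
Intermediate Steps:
$U = 4$ ($U = -2 + \frac{1}{2} \cdot 12 = -2 + 6 = 4$)
$z{\left(H,I \right)} = 4 + H$ ($z{\left(H,I \right)} = H + 4 = 4 + H$)
$E{\left(L \right)} = 8 + L^{2}$ ($E{\left(L \right)} = L^{2} + 8 = 8 + L^{2}$)
$h = i \sqrt{7168318}$ ($h = \sqrt{-7168318} = i \sqrt{7168318} \approx 2677.4 i$)
$\frac{1}{\left(E{\left(6 \right)} + z{\left(7,-12 \right)}\right)^{2} + h} = \frac{1}{\left(\left(8 + 6^{2}\right) + \left(4 + 7\right)\right)^{2} + i \sqrt{7168318}} = \frac{1}{\left(\left(8 + 36\right) + 11\right)^{2} + i \sqrt{7168318}} = \frac{1}{\left(44 + 11\right)^{2} + i \sqrt{7168318}} = \frac{1}{55^{2} + i \sqrt{7168318}} = \frac{1}{3025 + i \sqrt{7168318}}$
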